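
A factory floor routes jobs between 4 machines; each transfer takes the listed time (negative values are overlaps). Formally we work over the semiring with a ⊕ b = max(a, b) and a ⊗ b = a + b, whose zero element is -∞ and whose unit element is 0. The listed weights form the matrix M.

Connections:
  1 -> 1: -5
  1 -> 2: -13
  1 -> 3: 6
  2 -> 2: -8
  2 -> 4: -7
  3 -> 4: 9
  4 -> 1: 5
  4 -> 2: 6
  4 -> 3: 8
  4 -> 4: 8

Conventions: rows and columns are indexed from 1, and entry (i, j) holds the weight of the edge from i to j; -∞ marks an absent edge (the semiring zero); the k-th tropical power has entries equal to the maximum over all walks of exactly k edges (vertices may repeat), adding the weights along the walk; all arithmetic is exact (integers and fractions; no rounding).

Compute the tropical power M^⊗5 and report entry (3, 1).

M^⊗2:
  [-10, -18, 1, 15]
  [-2, -1, 1, 1]
  [14, 15, 17, 17]
  [13, 14, 16, 17]
M^⊗3:
  [20, 21, 23, 23]
  [6, 7, 9, 10]
  [22, 23, 25, 26]
  [22, 23, 25, 25]
M^⊗4:
  [28, 29, 31, 32]
  [15, 16, 18, 18]
  [31, 32, 34, 34]
  [30, 31, 33, 34]
M^⊗5:
  [37, 38, 40, 40]
  [23, 24, 26, 27]
  [39, 40, 42, 43]
  [39, 40, 42, 42]
Key observation: the optimum is the walk 3->4->3->4->4->1, with weight 9 + 8 + 9 + 8 + 5 = 39.
Optimal value attained by: walk 3->4->3->4->4->1.
Answer: (M^⊗5)[3][1] = 39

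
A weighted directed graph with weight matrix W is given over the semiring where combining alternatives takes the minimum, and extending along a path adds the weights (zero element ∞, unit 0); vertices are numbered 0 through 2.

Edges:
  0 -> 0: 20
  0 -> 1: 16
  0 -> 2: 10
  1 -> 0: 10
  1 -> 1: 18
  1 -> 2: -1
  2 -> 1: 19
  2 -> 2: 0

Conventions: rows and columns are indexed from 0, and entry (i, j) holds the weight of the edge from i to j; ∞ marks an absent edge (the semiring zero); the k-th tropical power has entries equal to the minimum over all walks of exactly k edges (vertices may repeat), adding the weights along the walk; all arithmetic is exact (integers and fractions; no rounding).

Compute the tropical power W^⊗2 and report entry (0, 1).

W^⊗2:
  [26, 29, 10]
  [28, 18, -1]
  [29, 19, 0]
Key observation: the optimum is the walk 0->2->1, with weight 10 + 19 = 29.
Optimal value attained by: walk 0->2->1.
Answer: (W^⊗2)[0][1] = 29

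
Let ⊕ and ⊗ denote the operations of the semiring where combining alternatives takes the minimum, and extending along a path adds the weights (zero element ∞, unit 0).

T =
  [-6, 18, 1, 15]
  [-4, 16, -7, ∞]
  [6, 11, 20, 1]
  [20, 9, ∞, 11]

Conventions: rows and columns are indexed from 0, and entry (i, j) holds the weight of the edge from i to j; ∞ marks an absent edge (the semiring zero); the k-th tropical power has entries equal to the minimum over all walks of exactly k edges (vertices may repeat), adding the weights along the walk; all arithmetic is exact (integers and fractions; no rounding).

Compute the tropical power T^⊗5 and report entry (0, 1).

T^⊗2:
  [-12, 12, -5, 2]
  [-10, 4, -3, -6]
  [0, 10, 4, 12]
  [5, 20, 2, 22]
T^⊗3:
  [-18, 6, -11, -4]
  [-16, 3, -9, -2]
  [-6, 15, 1, 5]
  [-1, 13, 6, 3]
T^⊗4:
  [-24, 0, -17, -10]
  [-22, 2, -15, -8]
  [-12, 12, -5, 2]
  [-7, 12, 0, 7]
T^⊗5:
  [-30, -6, -23, -16]
  [-28, -4, -21, -14]
  [-18, 6, -11, -4]
  [-13, 11, -6, 1]
Key observation: the optimum is the walk 0->0->0->0->0->1, with weight (-6) + (-6) + (-6) + (-6) + 18 = -6.
Optimal value attained by: walk 0->0->0->0->0->1.
Answer: (T^⊗5)[0][1] = -6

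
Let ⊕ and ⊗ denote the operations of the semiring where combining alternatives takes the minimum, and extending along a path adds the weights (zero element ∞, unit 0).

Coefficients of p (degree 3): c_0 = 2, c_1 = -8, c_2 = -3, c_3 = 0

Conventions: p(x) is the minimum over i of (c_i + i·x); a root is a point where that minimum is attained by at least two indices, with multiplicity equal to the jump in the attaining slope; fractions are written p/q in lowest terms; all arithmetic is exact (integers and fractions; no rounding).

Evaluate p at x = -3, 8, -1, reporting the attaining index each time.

p(-3) = min(2+0·(-3)=2, -8+1·(-3)=-11, -3+2·(-3)=-9, 0+3·(-3)=-9) = -11 (attained by i=1)
p(8) = min(2+0·8=2, -8+1·8=0, -3+2·8=13, 0+3·8=24) = 0 (attained by i=1)
p(-1) = min(2+0·(-1)=2, -8+1·(-1)=-9, -3+2·(-1)=-5, 0+3·(-1)=-3) = -9 (attained by i=1)
Answer: p(-3) = -11; p(8) = 0; p(-1) = -9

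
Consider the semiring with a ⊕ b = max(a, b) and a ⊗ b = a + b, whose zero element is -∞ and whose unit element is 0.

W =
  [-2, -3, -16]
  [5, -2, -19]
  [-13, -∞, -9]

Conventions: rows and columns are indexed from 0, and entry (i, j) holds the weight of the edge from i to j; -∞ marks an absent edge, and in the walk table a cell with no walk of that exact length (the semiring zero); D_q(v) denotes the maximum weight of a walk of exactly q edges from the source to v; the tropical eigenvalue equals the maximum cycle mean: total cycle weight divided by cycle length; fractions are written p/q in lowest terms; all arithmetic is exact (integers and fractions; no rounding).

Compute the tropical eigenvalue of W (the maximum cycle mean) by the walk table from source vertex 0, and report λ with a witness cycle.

q=0: [0, -∞, -∞]
q=1: [-2, -3, -16]
q=2: [2, -5, -18]
q=3: [0, -1, -14]
Optimal cycle mean attained by: cycle 0->1->0, total (-3) + 5, length 2.
Answer: λ = 1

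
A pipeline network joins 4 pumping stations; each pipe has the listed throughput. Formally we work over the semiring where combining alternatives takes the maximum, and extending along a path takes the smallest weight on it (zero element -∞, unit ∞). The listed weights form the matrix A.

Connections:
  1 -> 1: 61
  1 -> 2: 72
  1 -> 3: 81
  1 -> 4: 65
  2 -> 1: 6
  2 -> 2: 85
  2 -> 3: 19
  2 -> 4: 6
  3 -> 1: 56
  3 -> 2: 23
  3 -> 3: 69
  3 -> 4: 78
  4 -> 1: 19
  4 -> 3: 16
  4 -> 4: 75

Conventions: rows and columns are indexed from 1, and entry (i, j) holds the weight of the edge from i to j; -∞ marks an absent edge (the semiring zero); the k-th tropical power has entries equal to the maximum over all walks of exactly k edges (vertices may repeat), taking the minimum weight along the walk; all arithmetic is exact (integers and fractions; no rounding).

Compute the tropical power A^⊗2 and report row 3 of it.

A^⊗2:
  [61, 72, 69, 78]
  [19, 85, 19, 19]
  [56, 56, 69, 75]
  [19, 19, 19, 75]
Answer: row 3 of A^⊗2 = [56, 56, 69, 75]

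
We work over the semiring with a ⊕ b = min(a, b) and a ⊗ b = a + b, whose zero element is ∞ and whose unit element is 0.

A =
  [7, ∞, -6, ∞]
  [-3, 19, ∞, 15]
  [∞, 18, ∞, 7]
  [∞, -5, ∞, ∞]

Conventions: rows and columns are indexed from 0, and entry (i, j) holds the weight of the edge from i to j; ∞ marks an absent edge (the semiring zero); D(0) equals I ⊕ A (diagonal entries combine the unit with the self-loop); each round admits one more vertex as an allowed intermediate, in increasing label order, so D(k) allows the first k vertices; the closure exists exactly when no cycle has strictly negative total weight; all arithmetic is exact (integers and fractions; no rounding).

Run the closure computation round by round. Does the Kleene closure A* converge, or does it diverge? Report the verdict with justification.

D(0):
  [0, ∞, -6, ∞]
  [-3, 0, ∞, 15]
  [∞, 18, 0, 7]
  [∞, -5, ∞, 0]
D(1):
  [0, ∞, -6, ∞]
  [-3, 0, -9, 15]
  [∞, 18, 0, 7]
  [∞, -5, ∞, 0]
D(2):
  [0, ∞, -6, ∞]
  [-3, 0, -9, 15]
  [15, 18, 0, 7]
  [-8, -5, -14, 0]
Detection: at round 3, diagonal entry (3, 3) turns strictly negative.
Key observation: the cycle 3->1->0->2->3 has total weight (-5) + (-3) + (-6) + 7, which is strictly negative.
Answer: DIVERGES — negative cycle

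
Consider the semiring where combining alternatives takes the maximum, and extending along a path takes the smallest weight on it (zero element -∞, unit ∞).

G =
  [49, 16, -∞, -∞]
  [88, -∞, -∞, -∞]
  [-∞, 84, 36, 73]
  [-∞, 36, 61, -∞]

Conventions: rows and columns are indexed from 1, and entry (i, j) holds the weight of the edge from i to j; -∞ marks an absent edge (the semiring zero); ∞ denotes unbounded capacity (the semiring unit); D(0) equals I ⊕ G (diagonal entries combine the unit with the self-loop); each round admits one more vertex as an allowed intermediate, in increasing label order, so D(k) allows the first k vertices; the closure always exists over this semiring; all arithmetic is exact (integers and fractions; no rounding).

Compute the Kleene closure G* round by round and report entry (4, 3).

D(0):
  [∞, 16, -∞, -∞]
  [88, ∞, -∞, -∞]
  [-∞, 84, ∞, 73]
  [-∞, 36, 61, ∞]
D(1):
  [∞, 16, -∞, -∞]
  [88, ∞, -∞, -∞]
  [-∞, 84, ∞, 73]
  [-∞, 36, 61, ∞]
D(2):
  [∞, 16, -∞, -∞]
  [88, ∞, -∞, -∞]
  [84, 84, ∞, 73]
  [36, 36, 61, ∞]
D(3):
  [∞, 16, -∞, -∞]
  [88, ∞, -∞, -∞]
  [84, 84, ∞, 73]
  [61, 61, 61, ∞]
D(4):
  [∞, 16, -∞, -∞]
  [88, ∞, -∞, -∞]
  [84, 84, ∞, 73]
  [61, 61, 61, ∞]
Answer: G*[4][3] = 61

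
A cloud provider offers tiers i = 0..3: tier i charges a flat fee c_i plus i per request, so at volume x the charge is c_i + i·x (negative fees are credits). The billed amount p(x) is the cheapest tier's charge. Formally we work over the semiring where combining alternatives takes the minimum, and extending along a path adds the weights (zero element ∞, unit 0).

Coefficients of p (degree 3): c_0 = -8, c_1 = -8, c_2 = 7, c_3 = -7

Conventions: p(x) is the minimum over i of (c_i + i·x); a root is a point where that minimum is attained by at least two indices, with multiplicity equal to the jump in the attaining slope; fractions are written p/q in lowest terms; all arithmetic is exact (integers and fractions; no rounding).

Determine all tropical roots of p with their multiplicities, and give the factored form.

hull edge (i=0, c=-8) to (i=1, c=-8): slope 0, span 1
hull edge (i=1, c=-8) to (i=3, c=-7): slope 1/2, span 2
Factored form: p(x) = -7 ⊗ (x ⊕ (-1/2)) ⊗ (x ⊕ (-1/2)) ⊗ (x ⊕ 0)
Answer: roots = -1/2 (mult 2), 0 (mult 1)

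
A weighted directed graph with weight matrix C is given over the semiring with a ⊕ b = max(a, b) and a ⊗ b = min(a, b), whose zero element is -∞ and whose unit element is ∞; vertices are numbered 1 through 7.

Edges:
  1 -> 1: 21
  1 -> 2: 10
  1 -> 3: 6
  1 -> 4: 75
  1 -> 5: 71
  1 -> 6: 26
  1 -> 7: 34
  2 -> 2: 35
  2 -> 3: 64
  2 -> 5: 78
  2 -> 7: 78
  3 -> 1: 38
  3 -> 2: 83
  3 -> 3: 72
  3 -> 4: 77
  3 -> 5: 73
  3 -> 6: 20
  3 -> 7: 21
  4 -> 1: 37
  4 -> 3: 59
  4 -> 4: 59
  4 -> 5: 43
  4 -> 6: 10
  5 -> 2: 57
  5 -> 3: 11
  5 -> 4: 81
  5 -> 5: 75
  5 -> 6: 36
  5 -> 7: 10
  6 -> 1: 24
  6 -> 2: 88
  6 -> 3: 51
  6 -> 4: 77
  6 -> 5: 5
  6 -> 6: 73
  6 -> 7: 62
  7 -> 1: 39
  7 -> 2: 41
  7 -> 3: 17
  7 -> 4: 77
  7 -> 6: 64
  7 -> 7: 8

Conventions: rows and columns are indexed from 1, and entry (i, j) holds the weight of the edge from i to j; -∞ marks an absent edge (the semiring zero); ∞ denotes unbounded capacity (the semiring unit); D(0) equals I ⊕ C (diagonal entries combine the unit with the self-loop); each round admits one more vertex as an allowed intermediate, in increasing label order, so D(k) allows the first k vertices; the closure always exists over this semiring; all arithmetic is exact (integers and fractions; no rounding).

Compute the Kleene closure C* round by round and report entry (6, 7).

D(0):
  [∞, 10, 6, 75, 71, 26, 34]
  [-∞, ∞, 64, -∞, 78, -∞, 78]
  [38, 83, ∞, 77, 73, 20, 21]
  [37, -∞, 59, ∞, 43, 10, -∞]
  [-∞, 57, 11, 81, ∞, 36, 10]
  [24, 88, 51, 77, 5, ∞, 62]
  [39, 41, 17, 77, -∞, 64, ∞]
D(1):
  [∞, 10, 6, 75, 71, 26, 34]
  [-∞, ∞, 64, -∞, 78, -∞, 78]
  [38, 83, ∞, 77, 73, 26, 34]
  [37, 10, 59, ∞, 43, 26, 34]
  [-∞, 57, 11, 81, ∞, 36, 10]
  [24, 88, 51, 77, 24, ∞, 62]
  [39, 41, 17, 77, 39, 64, ∞]
D(2):
  [∞, 10, 10, 75, 71, 26, 34]
  [-∞, ∞, 64, -∞, 78, -∞, 78]
  [38, 83, ∞, 77, 78, 26, 78]
  [37, 10, 59, ∞, 43, 26, 34]
  [-∞, 57, 57, 81, ∞, 36, 57]
  [24, 88, 64, 77, 78, ∞, 78]
  [39, 41, 41, 77, 41, 64, ∞]
D(3):
  [∞, 10, 10, 75, 71, 26, 34]
  [38, ∞, 64, 64, 78, 26, 78]
  [38, 83, ∞, 77, 78, 26, 78]
  [38, 59, 59, ∞, 59, 26, 59]
  [38, 57, 57, 81, ∞, 36, 57]
  [38, 88, 64, 77, 78, ∞, 78]
  [39, 41, 41, 77, 41, 64, ∞]
D(4):
  [∞, 59, 59, 75, 71, 26, 59]
  [38, ∞, 64, 64, 78, 26, 78]
  [38, 83, ∞, 77, 78, 26, 78]
  [38, 59, 59, ∞, 59, 26, 59]
  [38, 59, 59, 81, ∞, 36, 59]
  [38, 88, 64, 77, 78, ∞, 78]
  [39, 59, 59, 77, 59, 64, ∞]
D(5):
  [∞, 59, 59, 75, 71, 36, 59]
  [38, ∞, 64, 78, 78, 36, 78]
  [38, 83, ∞, 78, 78, 36, 78]
  [38, 59, 59, ∞, 59, 36, 59]
  [38, 59, 59, 81, ∞, 36, 59]
  [38, 88, 64, 78, 78, ∞, 78]
  [39, 59, 59, 77, 59, 64, ∞]
D(6):
  [∞, 59, 59, 75, 71, 36, 59]
  [38, ∞, 64, 78, 78, 36, 78]
  [38, 83, ∞, 78, 78, 36, 78]
  [38, 59, 59, ∞, 59, 36, 59]
  [38, 59, 59, 81, ∞, 36, 59]
  [38, 88, 64, 78, 78, ∞, 78]
  [39, 64, 64, 77, 64, 64, ∞]
D(7):
  [∞, 59, 59, 75, 71, 59, 59]
  [39, ∞, 64, 78, 78, 64, 78]
  [39, 83, ∞, 78, 78, 64, 78]
  [39, 59, 59, ∞, 59, 59, 59]
  [39, 59, 59, 81, ∞, 59, 59]
  [39, 88, 64, 78, 78, ∞, 78]
  [39, 64, 64, 77, 64, 64, ∞]
Answer: C*[6][7] = 78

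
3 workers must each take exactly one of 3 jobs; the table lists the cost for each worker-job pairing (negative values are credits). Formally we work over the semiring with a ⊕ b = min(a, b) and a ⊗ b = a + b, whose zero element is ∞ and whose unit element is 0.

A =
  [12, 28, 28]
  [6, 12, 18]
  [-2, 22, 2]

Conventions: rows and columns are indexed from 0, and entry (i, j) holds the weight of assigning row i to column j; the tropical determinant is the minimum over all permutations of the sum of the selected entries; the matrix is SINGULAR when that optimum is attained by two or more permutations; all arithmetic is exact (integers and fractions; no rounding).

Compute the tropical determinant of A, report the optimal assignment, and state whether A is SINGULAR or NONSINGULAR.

σ = (0, 1, 2): 12 + 12 + 2 = 26
σ = (0, 2, 1): 12 + 18 + 22 = 52
σ = (1, 0, 2): 28 + 6 + 2 = 36
σ = (1, 2, 0): 28 + 18 + (-2) = 44
σ = (2, 0, 1): 28 + 6 + 22 = 56
σ = (2, 1, 0): 28 + 12 + (-2) = 38
Optimal value attained by: σ = (0, 1, 2).
Answer: det⊕(A) = 26; verdict: NONSINGULAR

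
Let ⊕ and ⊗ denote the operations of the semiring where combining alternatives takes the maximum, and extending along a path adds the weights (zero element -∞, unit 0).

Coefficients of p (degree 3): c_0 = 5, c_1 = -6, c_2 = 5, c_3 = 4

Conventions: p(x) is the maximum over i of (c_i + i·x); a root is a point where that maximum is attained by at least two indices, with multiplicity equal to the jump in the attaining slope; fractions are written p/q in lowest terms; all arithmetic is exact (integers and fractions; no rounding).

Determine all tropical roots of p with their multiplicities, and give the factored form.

hull edge (i=0, c=5) to (i=2, c=5): slope 0, span 2
hull edge (i=2, c=5) to (i=3, c=4): slope -1, span 1
Factored form: p(x) = 4 ⊗ (x ⊕ 0) ⊗ (x ⊕ 0) ⊗ (x ⊕ 1)
Answer: roots = 0 (mult 2), 1 (mult 1)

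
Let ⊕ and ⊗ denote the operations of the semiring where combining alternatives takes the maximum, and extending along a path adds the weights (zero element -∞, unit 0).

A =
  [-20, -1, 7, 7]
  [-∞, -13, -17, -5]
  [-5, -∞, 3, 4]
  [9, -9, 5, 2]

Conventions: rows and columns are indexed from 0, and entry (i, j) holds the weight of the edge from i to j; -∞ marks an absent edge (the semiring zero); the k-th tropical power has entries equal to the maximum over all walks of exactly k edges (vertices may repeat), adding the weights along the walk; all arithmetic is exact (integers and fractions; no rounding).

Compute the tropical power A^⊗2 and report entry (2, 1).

A^⊗2:
  [16, -2, 12, 11]
  [4, -14, 0, -3]
  [13, -5, 9, 7]
  [11, 8, 16, 16]
Key observation: the optimum is the walk 2->3->1, with weight 4 + (-9) = -5.
Optimal value attained by: walk 2->3->1.
Answer: (A^⊗2)[2][1] = -5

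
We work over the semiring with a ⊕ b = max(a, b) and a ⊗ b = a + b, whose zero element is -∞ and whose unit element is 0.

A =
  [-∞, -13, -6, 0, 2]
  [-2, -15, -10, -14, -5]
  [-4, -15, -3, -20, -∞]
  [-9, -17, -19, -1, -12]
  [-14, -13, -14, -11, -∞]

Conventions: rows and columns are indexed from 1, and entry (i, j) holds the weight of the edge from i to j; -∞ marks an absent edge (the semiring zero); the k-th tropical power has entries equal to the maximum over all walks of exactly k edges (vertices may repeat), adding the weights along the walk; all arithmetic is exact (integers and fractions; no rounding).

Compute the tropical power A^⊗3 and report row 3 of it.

A^⊗2:
  [-9, -11, -9, -1, -12]
  [-14, -15, -8, -2, 0]
  [-7, -17, -6, -4, -2]
  [-10, -18, -15, -2, -7]
  [-15, -27, -17, -12, -12]
A^⊗3:
  [-10, -18, -12, -2, -7]
  [-11, -13, -11, -3, -12]
  [-10, -15, -9, -5, -5]
  [-11, -19, -16, -3, -8]
  [-21, -25, -20, -13, -13]
Answer: row 3 of A^⊗3 = [-10, -15, -9, -5, -5]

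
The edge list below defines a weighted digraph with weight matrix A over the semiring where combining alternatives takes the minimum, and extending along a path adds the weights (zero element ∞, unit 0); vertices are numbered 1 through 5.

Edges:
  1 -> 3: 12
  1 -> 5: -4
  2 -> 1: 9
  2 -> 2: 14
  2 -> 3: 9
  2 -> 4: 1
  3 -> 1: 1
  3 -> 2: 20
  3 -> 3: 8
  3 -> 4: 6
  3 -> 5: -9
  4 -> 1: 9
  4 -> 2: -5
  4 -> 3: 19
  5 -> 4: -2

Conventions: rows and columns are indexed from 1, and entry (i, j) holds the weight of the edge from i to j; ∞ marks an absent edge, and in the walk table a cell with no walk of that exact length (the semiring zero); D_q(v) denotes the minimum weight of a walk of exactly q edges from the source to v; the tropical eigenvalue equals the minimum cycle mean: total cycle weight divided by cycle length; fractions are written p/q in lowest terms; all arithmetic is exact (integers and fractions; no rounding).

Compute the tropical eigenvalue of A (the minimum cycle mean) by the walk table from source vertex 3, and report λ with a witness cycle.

q=0: [∞, ∞, 0, ∞, ∞]
q=1: [1, 20, 8, 6, -9]
q=2: [9, 1, 13, -11, -3]
q=3: [-2, -16, 8, -5, 4]
q=4: [-7, -10, -7, -15, -6]
q=5: [-6, -20, -1, -9, -16]
Optimal cycle mean attained by: cycle 2->4->2, total 1 + (-5), length 2.
Answer: λ = -2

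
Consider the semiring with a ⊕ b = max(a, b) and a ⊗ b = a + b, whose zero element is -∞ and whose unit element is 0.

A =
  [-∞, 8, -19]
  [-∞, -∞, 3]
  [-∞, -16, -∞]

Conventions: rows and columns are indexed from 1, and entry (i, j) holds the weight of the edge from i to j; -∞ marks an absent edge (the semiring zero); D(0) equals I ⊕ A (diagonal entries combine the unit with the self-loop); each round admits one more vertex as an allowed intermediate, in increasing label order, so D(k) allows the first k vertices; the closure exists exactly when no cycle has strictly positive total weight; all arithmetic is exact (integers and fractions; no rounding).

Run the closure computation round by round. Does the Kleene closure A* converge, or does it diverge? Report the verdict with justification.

D(0):
  [0, 8, -19]
  [-∞, 0, 3]
  [-∞, -16, 0]
D(1):
  [0, 8, -19]
  [-∞, 0, 3]
  [-∞, -16, 0]
D(2):
  [0, 8, 11]
  [-∞, 0, 3]
  [-∞, -16, 0]
D(3):
  [0, 8, 11]
  [-∞, 0, 3]
  [-∞, -16, 0]
Key observation: every diagonal entry stays at the unit through all rounds, so no improving cycle exists.
Answer: CONVERGES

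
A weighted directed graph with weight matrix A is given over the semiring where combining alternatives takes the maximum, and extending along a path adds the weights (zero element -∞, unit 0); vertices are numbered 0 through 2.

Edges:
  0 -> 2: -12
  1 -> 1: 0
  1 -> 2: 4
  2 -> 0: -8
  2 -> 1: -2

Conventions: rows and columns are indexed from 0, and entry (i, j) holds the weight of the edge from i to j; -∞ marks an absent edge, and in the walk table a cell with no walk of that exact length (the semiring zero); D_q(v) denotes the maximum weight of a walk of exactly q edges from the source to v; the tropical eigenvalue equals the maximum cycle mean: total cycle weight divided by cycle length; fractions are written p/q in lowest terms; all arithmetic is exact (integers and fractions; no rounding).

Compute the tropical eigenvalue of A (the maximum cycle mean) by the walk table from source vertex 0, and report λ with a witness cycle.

q=0: [0, -∞, -∞]
q=1: [-∞, -∞, -12]
q=2: [-20, -14, -∞]
q=3: [-∞, -14, -10]
Optimal cycle mean attained by: cycle 1->2->1, total 4 + (-2), length 2.
Answer: λ = 1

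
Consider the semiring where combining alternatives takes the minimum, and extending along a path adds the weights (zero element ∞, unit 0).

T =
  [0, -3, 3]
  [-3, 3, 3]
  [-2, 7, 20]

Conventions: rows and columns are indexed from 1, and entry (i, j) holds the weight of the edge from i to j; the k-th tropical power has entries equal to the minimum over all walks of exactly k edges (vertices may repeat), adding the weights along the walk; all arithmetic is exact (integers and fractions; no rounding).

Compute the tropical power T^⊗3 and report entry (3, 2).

T^⊗2:
  [-6, -3, 0]
  [-3, -6, 0]
  [-2, -5, 1]
T^⊗3:
  [-6, -9, -3]
  [-9, -6, -3]
  [-8, -5, -2]
Key observation: the optimum is the walk 3->1->1->2, with weight (-2) + 0 + (-3) = -5.
Optimal value attained by: walk 3->1->1->2.
Answer: (T^⊗3)[3][2] = -5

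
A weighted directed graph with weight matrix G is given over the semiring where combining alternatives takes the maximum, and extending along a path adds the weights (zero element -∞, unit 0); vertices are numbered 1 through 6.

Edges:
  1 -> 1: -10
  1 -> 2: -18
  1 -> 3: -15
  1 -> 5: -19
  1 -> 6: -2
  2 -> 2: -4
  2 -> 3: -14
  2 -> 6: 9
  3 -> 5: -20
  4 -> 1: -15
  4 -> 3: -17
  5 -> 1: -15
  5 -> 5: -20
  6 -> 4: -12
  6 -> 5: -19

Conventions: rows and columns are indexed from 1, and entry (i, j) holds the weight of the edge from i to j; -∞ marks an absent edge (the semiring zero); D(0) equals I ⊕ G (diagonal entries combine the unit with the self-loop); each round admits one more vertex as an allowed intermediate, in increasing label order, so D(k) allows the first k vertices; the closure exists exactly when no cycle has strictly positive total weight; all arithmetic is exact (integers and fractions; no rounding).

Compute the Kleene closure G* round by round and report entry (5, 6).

D(0):
  [0, -18, -15, -∞, -19, -2]
  [-∞, 0, -14, -∞, -∞, 9]
  [-∞, -∞, 0, -∞, -20, -∞]
  [-15, -∞, -17, 0, -∞, -∞]
  [-15, -∞, -∞, -∞, 0, -∞]
  [-∞, -∞, -∞, -12, -19, 0]
D(1):
  [0, -18, -15, -∞, -19, -2]
  [-∞, 0, -14, -∞, -∞, 9]
  [-∞, -∞, 0, -∞, -20, -∞]
  [-15, -33, -17, 0, -34, -17]
  [-15, -33, -30, -∞, 0, -17]
  [-∞, -∞, -∞, -12, -19, 0]
D(2):
  [0, -18, -15, -∞, -19, -2]
  [-∞, 0, -14, -∞, -∞, 9]
  [-∞, -∞, 0, -∞, -20, -∞]
  [-15, -33, -17, 0, -34, -17]
  [-15, -33, -30, -∞, 0, -17]
  [-∞, -∞, -∞, -12, -19, 0]
D(3):
  [0, -18, -15, -∞, -19, -2]
  [-∞, 0, -14, -∞, -34, 9]
  [-∞, -∞, 0, -∞, -20, -∞]
  [-15, -33, -17, 0, -34, -17]
  [-15, -33, -30, -∞, 0, -17]
  [-∞, -∞, -∞, -12, -19, 0]
D(4):
  [0, -18, -15, -∞, -19, -2]
  [-∞, 0, -14, -∞, -34, 9]
  [-∞, -∞, 0, -∞, -20, -∞]
  [-15, -33, -17, 0, -34, -17]
  [-15, -33, -30, -∞, 0, -17]
  [-27, -45, -29, -12, -19, 0]
D(5):
  [0, -18, -15, -∞, -19, -2]
  [-49, 0, -14, -∞, -34, 9]
  [-35, -53, 0, -∞, -20, -37]
  [-15, -33, -17, 0, -34, -17]
  [-15, -33, -30, -∞, 0, -17]
  [-27, -45, -29, -12, -19, 0]
D(6):
  [0, -18, -15, -14, -19, -2]
  [-18, 0, -14, -3, -10, 9]
  [-35, -53, 0, -49, -20, -37]
  [-15, -33, -17, 0, -34, -17]
  [-15, -33, -30, -29, 0, -17]
  [-27, -45, -29, -12, -19, 0]
Answer: G*[5][6] = -17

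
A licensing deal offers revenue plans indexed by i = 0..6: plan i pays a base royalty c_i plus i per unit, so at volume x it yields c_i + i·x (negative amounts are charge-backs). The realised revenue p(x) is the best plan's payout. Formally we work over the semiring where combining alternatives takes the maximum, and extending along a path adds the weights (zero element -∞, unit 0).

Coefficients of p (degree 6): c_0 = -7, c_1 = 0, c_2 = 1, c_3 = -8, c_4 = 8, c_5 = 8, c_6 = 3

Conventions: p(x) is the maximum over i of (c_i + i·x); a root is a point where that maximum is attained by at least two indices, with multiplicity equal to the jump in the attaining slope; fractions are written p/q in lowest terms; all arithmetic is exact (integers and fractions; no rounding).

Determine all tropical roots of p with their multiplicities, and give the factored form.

hull edge (i=0, c=-7) to (i=1, c=0): slope 7, span 1
hull edge (i=1, c=0) to (i=4, c=8): slope 8/3, span 3
hull edge (i=4, c=8) to (i=5, c=8): slope 0, span 1
hull edge (i=5, c=8) to (i=6, c=3): slope -5, span 1
Factored form: p(x) = 3 ⊗ (x ⊕ (-7)) ⊗ (x ⊕ (-8/3)) ⊗ (x ⊕ (-8/3)) ⊗ (x ⊕ (-8/3)) ⊗ (x ⊕ 0) ⊗ (x ⊕ 5)
Answer: roots = -7 (mult 1), -8/3 (mult 3), 0 (mult 1), 5 (mult 1)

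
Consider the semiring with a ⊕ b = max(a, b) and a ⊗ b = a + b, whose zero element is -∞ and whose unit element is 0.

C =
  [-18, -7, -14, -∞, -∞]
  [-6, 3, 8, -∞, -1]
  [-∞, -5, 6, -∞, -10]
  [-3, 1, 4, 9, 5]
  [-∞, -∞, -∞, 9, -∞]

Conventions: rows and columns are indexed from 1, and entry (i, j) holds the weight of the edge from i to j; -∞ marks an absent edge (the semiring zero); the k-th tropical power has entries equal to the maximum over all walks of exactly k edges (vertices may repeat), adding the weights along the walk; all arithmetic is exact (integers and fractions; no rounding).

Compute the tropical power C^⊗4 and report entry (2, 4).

C^⊗2:
  [-13, -4, 1, -∞, -8]
  [-3, 6, 14, 8, 2]
  [-11, 1, 12, -1, -4]
  [6, 10, 13, 18, 14]
  [6, 10, 13, 18, 14]
C^⊗3:
  [-10, -1, 7, 1, -5]
  [5, 9, 20, 17, 13]
  [-4, 7, 18, 8, 4]
  [15, 19, 22, 27, 23]
  [15, 19, 22, 27, 23]
C^⊗4:
  [-2, 2, 13, 10, 6]
  [14, 18, 26, 26, 22]
  [5, 13, 24, 17, 13]
  [24, 28, 31, 36, 32]
  [24, 28, 31, 36, 32]
Key observation: the optimum is the walk 2->5->4->4->4, with weight (-1) + 9 + 9 + 9 = 26.
Optimal value attained by: walk 2->5->4->4->4.
Answer: (C^⊗4)[2][4] = 26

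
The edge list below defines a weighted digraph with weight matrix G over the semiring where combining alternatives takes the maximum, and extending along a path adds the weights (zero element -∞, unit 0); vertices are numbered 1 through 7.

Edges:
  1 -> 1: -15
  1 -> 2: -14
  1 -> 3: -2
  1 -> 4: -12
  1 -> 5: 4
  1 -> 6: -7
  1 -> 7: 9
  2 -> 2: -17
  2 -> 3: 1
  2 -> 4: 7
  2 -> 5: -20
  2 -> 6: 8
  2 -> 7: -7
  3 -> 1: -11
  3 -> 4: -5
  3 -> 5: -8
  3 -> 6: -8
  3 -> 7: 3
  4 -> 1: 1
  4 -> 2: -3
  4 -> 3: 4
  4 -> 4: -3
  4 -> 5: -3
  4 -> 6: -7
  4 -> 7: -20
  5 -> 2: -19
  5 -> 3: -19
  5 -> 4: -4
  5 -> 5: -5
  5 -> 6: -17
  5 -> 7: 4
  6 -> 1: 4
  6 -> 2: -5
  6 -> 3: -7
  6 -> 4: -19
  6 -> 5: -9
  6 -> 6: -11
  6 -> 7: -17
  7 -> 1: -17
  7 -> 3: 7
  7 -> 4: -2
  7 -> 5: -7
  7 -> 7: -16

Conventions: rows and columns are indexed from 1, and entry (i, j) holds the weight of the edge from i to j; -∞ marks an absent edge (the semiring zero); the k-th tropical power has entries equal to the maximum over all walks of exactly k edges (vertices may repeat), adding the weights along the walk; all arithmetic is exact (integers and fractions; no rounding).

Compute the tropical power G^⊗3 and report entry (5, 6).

G^⊗2:
  [-3, -12, 16, 7, 2, -6, 8]
  [12, 4, 11, 4, 4, 0, 4]
  [-4, -8, 10, 1, -4, -12, -2]
  [-2, -6, 1, 4, 5, 5, 10]
  [-3, -7, 11, 2, -3, -11, -1]
  [-7, -10, 2, 2, 8, 3, 13]
  [-1, -5, 2, 2, -1, -1, 10]
G^⊗3:
  [8, 4, 15, 11, 8, 8, 19]
  [5, 1, 11, 11, 16, 12, 21]
  [2, -2, 5, 5, 2, 2, 13]
  [9, 1, 17, 8, 3, 2, 9]
  [3, -1, 6, 6, 3, 3, 14]
  [7, -1, 20, 11, 6, -2, 12]
  [3, -1, 17, 8, 3, 3, 8]
Key observation: the optimum is the walk 5->7->3->6, with weight 4 + 7 + (-8) = 3.
Optimal value attained by: walk 5->7->3->6.
Answer: (G^⊗3)[5][6] = 3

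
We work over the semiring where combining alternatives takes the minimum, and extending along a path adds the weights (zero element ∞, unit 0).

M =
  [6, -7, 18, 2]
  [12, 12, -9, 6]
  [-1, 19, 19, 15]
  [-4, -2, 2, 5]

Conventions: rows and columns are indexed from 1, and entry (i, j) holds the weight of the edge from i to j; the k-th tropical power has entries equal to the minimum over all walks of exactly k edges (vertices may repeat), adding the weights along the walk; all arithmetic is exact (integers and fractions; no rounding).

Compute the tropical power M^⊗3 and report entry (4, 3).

M^⊗2:
  [-2, -1, -16, -1]
  [-10, 4, 3, 6]
  [5, -8, 10, 1]
  [1, -11, -11, -2]
M^⊗3:
  [-17, -9, -10, -1]
  [-4, -17, -5, -8]
  [-3, -2, -17, -2]
  [-12, -6, -20, -5]
Key observation: the optimum is the walk 4->1->2->3, with weight (-4) + (-7) + (-9) = -20.
Optimal value attained by: walk 4->1->2->3.
Answer: (M^⊗3)[4][3] = -20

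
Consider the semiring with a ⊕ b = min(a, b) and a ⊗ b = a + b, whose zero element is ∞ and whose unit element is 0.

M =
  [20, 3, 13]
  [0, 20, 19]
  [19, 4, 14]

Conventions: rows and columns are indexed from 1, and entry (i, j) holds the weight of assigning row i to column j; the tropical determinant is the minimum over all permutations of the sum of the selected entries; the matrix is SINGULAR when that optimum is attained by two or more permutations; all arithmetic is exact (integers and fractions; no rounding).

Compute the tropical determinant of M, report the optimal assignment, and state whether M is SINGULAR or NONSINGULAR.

σ = (1, 2, 3): 20 + 20 + 14 = 54
σ = (1, 3, 2): 20 + 19 + 4 = 43
σ = (2, 1, 3): 3 + 0 + 14 = 17
σ = (2, 3, 1): 3 + 19 + 19 = 41
σ = (3, 1, 2): 13 + 0 + 4 = 17
σ = (3, 2, 1): 13 + 20 + 19 = 52
Optimal value attained by: σ = (2, 1, 3).
Answer: det⊕(M) = 17; verdict: SINGULAR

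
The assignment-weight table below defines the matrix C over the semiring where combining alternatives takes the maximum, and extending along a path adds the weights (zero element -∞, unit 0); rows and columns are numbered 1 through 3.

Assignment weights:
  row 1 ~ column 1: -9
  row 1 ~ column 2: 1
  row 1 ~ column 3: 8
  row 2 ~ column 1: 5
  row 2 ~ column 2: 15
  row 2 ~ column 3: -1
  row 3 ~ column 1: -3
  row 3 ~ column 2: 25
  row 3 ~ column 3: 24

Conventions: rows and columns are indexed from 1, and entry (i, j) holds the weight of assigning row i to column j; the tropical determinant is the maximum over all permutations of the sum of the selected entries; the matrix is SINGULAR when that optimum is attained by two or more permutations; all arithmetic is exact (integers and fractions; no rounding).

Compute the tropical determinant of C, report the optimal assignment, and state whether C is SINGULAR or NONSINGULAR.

σ = (1, 2, 3): (-9) + 15 + 24 = 30
σ = (1, 3, 2): (-9) + (-1) + 25 = 15
σ = (2, 1, 3): 1 + 5 + 24 = 30
σ = (2, 3, 1): 1 + (-1) + (-3) = -3
σ = (3, 1, 2): 8 + 5 + 25 = 38
σ = (3, 2, 1): 8 + 15 + (-3) = 20
Optimal value attained by: σ = (3, 1, 2).
Answer: det⊕(C) = 38; verdict: NONSINGULAR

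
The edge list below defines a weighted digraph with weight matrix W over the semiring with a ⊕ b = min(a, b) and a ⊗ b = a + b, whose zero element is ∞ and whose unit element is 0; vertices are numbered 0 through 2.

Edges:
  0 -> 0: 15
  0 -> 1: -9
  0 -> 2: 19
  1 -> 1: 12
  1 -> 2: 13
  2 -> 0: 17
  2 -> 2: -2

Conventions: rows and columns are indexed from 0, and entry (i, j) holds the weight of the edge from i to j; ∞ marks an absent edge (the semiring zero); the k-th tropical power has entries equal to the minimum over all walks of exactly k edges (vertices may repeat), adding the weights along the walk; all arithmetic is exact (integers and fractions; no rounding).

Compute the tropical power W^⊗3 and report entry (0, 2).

W^⊗2:
  [30, 3, 4]
  [30, 24, 11]
  [15, 8, -4]
W^⊗3:
  [21, 15, 2]
  [28, 21, 9]
  [13, 6, -6]
Key observation: the optimum is the walk 0->1->2->2, with weight (-9) + 13 + (-2) = 2.
Optimal value attained by: walk 0->1->2->2.
Answer: (W^⊗3)[0][2] = 2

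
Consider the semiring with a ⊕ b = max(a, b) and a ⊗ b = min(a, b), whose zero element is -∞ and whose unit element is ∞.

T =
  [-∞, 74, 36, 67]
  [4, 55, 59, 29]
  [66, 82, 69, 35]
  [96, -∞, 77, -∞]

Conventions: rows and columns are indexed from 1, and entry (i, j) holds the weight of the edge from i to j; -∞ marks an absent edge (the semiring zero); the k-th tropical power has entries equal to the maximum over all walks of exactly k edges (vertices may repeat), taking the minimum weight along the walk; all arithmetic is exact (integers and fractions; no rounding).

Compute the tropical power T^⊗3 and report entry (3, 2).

T^⊗2:
  [67, 55, 67, 35]
  [59, 59, 59, 35]
  [66, 69, 69, 66]
  [66, 77, 69, 67]
T^⊗3:
  [66, 67, 67, 67]
  [59, 59, 59, 59]
  [66, 69, 69, 66]
  [67, 69, 69, 66]
Key observation: the optimum is the walk 3->3->3->2, with weight 69 min 69 min 82 = 69.
Optimal value attained by: walk 3->3->3->2.
Answer: (T^⊗3)[3][2] = 69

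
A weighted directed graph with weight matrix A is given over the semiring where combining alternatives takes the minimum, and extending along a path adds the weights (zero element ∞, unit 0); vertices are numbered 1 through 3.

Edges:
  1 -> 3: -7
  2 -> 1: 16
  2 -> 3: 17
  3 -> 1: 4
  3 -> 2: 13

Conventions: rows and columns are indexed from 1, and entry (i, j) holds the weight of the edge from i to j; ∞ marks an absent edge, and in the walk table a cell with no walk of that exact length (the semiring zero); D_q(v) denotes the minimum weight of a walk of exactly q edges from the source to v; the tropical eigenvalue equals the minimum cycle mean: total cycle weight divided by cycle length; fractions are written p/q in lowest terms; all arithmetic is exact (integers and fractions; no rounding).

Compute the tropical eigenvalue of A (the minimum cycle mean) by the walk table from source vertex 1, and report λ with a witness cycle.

q=0: [0, ∞, ∞]
q=1: [∞, ∞, -7]
q=2: [-3, 6, ∞]
q=3: [22, ∞, -10]
Optimal cycle mean attained by: cycle 1->3->1, total (-7) + 4, length 2.
Answer: λ = -3/2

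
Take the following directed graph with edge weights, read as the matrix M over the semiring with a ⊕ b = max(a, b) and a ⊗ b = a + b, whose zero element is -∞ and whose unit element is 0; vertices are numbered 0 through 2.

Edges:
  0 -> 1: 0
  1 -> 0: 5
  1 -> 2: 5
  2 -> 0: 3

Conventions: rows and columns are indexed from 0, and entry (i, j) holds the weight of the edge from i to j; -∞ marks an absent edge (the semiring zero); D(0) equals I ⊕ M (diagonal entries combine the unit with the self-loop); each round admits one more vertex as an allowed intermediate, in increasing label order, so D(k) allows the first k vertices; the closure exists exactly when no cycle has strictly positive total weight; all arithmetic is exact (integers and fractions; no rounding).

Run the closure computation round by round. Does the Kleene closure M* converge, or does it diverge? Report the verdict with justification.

D(0):
  [0, 0, -∞]
  [5, 0, 5]
  [3, -∞, 0]
Detection: at round 1, diagonal entry (1, 1) turns strictly positive.
Key observation: the cycle 1->0->1 has total weight 5 + 0, which is strictly positive.
Answer: DIVERGES — positive cycle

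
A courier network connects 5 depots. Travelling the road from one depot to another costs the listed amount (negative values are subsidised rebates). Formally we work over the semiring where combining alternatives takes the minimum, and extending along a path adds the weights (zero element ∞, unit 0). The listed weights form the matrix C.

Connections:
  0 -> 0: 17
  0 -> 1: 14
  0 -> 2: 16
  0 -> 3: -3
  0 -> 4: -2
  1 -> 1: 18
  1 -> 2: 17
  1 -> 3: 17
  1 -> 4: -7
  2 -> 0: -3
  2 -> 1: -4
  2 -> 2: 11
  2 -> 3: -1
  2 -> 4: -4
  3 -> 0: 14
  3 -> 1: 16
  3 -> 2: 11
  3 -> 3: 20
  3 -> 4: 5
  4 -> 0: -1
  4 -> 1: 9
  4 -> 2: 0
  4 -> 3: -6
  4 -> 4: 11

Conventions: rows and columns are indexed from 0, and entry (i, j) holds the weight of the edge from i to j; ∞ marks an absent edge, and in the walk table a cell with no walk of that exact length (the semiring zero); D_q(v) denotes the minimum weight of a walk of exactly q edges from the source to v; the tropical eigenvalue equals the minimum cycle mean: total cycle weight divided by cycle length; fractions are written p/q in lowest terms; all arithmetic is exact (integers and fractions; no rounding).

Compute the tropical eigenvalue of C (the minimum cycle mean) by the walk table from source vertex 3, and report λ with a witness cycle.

q=0: [∞, ∞, ∞, 0, ∞]
q=1: [14, 16, 11, 20, 5]
q=2: [4, 7, 5, -1, 7]
q=3: [2, 1, 7, 1, 0]
q=4: [-1, 3, 0, -6, -6]
q=5: [-7, -4, -6, -12, -4]
Optimal cycle mean attained by: cycle 1->4->2->1, total (-7) + 0 + (-4), length 3.
Answer: λ = -11/3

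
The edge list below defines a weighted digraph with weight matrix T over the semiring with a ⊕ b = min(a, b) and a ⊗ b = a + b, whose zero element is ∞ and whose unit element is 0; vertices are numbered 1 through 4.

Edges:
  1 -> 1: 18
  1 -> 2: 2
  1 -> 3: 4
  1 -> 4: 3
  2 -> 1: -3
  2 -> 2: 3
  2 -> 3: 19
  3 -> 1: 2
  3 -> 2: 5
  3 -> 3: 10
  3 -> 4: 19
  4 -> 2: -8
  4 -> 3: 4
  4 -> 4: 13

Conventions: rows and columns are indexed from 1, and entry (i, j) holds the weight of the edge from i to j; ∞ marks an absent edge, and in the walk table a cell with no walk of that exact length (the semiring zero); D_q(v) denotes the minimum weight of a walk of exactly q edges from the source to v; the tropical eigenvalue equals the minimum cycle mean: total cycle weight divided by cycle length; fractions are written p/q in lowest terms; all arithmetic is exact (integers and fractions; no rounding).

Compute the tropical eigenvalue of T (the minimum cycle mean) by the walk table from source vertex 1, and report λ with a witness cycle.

q=0: [0, ∞, ∞, ∞]
q=1: [18, 2, 4, 3]
q=2: [-1, -5, 7, 16]
q=3: [-8, -2, 3, 2]
q=4: [-5, -6, -4, -5]
Optimal cycle mean attained by: cycle 1->4->2->1, total 3 + (-8) + (-3), length 3.
Answer: λ = -8/3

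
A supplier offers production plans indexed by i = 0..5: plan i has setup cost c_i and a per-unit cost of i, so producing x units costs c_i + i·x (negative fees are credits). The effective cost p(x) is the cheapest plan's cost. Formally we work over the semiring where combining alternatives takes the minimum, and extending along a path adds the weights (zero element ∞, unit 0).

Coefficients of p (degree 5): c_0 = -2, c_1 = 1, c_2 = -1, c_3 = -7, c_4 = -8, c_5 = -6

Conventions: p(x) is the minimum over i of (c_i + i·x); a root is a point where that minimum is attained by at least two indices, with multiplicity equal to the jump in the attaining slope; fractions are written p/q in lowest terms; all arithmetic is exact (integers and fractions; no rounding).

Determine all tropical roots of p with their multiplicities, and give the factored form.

hull edge (i=0, c=-2) to (i=3, c=-7): slope -5/3, span 3
hull edge (i=3, c=-7) to (i=4, c=-8): slope -1, span 1
hull edge (i=4, c=-8) to (i=5, c=-6): slope 2, span 1
Factored form: p(x) = -6 ⊗ (x ⊕ (-2)) ⊗ (x ⊕ 1) ⊗ (x ⊕ 5/3) ⊗ (x ⊕ 5/3) ⊗ (x ⊕ 5/3)
Answer: roots = -2 (mult 1), 1 (mult 1), 5/3 (mult 3)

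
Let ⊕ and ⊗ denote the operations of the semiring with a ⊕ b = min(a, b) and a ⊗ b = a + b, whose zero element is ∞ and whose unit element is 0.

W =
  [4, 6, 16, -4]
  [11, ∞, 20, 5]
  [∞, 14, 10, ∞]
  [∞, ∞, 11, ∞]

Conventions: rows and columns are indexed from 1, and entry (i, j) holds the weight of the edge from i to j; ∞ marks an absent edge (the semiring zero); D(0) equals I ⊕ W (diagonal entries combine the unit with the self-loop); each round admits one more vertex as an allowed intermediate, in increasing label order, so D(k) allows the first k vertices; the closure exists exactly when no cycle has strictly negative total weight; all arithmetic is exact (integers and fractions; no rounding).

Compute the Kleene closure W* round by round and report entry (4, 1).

D(0):
  [0, 6, 16, -4]
  [11, 0, 20, 5]
  [∞, 14, 0, ∞]
  [∞, ∞, 11, 0]
D(1):
  [0, 6, 16, -4]
  [11, 0, 20, 5]
  [∞, 14, 0, ∞]
  [∞, ∞, 11, 0]
D(2):
  [0, 6, 16, -4]
  [11, 0, 20, 5]
  [25, 14, 0, 19]
  [∞, ∞, 11, 0]
D(3):
  [0, 6, 16, -4]
  [11, 0, 20, 5]
  [25, 14, 0, 19]
  [36, 25, 11, 0]
D(4):
  [0, 6, 7, -4]
  [11, 0, 16, 5]
  [25, 14, 0, 19]
  [36, 25, 11, 0]
Answer: W*[4][1] = 36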